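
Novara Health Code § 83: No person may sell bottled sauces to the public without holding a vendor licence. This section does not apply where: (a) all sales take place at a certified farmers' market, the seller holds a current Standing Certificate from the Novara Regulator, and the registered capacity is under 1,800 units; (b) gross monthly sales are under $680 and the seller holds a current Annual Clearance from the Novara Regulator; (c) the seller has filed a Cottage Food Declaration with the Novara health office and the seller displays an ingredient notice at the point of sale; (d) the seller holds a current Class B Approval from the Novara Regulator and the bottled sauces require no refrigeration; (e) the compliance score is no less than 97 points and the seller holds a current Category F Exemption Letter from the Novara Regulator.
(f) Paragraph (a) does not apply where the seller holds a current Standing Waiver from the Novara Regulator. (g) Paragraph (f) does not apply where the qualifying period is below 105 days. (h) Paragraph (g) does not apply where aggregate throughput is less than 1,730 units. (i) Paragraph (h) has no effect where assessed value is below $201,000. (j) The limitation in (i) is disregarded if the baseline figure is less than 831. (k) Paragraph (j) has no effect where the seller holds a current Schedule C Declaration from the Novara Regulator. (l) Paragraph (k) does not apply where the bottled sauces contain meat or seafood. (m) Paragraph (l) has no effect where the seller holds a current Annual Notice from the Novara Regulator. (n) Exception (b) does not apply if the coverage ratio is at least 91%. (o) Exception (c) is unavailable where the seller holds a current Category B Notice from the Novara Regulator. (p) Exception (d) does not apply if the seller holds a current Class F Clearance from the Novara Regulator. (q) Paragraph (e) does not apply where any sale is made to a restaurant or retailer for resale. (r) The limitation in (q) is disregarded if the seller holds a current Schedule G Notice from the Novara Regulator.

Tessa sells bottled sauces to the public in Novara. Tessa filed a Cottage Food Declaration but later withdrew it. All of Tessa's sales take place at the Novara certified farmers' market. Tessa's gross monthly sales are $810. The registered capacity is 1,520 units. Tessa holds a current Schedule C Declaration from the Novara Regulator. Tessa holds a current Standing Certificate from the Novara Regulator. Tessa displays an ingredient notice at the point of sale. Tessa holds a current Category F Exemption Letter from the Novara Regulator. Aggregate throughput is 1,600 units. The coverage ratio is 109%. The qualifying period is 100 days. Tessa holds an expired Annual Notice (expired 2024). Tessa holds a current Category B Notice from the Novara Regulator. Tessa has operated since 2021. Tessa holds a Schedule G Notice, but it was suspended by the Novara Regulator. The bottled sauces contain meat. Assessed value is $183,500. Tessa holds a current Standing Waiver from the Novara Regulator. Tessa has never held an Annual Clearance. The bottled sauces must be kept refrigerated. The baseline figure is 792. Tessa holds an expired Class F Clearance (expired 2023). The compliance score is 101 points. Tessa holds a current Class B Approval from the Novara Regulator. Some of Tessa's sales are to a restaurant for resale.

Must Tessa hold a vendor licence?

Exception (a)'s conditions are all satisfied: all sales are at a certified farmers' market; a current Standing Certificate is held; the registered capacity is 1,520 units, under the 1,800 units limit. But: (f) operates against (a): a current Standing Waiver is held. (g) applies (the qualifying period is 100 days, below the 105 days limit), but is overridden by (h): (h) operates — aggregate throughput is 1,600 units, less than the 1,730 units limit. (i) would limit (h) — assessed value is $183,500, below the $201,000 limit — but (j) sets (i) aside: (j) operates against (i): the baseline figure is 792, less than the 831 limit. (k) is triggered (a current Schedule C Declaration is held), but is overridden by (l): (l) operates against (k): the bottled sauces contain meat. (m) is not engaged (the Annual Notice is not current), so (l) stands. Exception (a) does not apply.
Exception (b) fails — gross monthly sales are $810, not under $680.
Exception (c) fails — the Cottage Food Declaration was withdrawn.
Exception (d) does not apply: the bottled sauces require refrigeration.
Exception (e) is satisfied on its face — the compliance score is 101 points, meeting the 97 points threshold; a current Category F Exemption Letter is held. But: (q) is triggered — some sales are to a restaurant for resale. (r), which would lift (q), is not engaged — no current Schedule G Notice is held. So (e) is unavailable.
No exception displaces § 83.

Yes — Tessa must hold a vendor licence.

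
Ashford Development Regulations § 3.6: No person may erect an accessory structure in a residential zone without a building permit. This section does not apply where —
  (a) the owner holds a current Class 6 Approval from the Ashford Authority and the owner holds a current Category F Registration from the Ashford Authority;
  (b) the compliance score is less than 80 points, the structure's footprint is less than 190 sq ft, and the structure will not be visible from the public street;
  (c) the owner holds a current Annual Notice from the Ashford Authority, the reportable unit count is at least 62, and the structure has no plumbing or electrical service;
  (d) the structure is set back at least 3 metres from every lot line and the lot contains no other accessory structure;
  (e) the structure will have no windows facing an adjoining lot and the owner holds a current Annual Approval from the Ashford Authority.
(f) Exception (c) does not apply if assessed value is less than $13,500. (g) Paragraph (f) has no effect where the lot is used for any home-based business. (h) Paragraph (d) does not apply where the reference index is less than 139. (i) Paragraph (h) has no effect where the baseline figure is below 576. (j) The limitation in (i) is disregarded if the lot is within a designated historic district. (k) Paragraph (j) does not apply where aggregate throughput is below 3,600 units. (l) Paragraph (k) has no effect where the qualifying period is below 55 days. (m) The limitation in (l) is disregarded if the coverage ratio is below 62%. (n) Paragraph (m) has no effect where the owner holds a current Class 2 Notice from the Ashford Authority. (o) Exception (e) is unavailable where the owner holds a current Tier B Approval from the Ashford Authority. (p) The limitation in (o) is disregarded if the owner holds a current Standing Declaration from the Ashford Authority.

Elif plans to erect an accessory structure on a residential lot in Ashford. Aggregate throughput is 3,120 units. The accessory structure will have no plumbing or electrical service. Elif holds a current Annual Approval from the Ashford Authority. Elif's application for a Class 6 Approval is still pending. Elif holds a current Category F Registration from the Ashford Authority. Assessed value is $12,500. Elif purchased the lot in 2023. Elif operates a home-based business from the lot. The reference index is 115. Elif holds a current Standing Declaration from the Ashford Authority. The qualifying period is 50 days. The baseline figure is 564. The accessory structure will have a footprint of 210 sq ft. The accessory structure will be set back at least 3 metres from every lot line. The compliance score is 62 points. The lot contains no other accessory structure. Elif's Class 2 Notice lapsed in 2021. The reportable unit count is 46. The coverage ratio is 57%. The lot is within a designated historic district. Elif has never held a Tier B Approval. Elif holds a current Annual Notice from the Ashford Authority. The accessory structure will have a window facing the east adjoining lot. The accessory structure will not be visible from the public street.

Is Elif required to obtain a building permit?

Exception (a) does not apply: the Class 6 Approval is not current.
Exception (b) fails — the structure's footprint is 210 sq ft, not less than 190 sq ft.
Exception (c) requires that the reportable unit count is at least 62; but the reportable unit count is 46, short of 62, so (c) is unavailable.
Exception (d) is satisfied on its face — the setback is at least 3 m on every side; the lot has no other accessory structure. Under paragraphs (h)–(n): (h) would limit (d) — the reference index is 115, less than the 139 limit — but (i) sets (h) aside: (i) is triggered — the baseline figure is 564, below the 576 limit. (j) is engaged (the lot is in a historic district), but is itself disapplied by (k): (k) is triggered — aggregate throughput is 3,120 units, below the 3,600 units limit. (l) operates (the qualifying period is 50 days, below the 55 days limit), but is set aside by (m): (m) is triggered — the coverage ratio is 57%, below the 62% limit. (n), which would lift (m), is not triggered — the Class 2 Notice is not current. (d) remains available.
Exception (e) does not apply: a window faces an adjoining lot.

No — exception (d) applies; Elif does not need a building permit.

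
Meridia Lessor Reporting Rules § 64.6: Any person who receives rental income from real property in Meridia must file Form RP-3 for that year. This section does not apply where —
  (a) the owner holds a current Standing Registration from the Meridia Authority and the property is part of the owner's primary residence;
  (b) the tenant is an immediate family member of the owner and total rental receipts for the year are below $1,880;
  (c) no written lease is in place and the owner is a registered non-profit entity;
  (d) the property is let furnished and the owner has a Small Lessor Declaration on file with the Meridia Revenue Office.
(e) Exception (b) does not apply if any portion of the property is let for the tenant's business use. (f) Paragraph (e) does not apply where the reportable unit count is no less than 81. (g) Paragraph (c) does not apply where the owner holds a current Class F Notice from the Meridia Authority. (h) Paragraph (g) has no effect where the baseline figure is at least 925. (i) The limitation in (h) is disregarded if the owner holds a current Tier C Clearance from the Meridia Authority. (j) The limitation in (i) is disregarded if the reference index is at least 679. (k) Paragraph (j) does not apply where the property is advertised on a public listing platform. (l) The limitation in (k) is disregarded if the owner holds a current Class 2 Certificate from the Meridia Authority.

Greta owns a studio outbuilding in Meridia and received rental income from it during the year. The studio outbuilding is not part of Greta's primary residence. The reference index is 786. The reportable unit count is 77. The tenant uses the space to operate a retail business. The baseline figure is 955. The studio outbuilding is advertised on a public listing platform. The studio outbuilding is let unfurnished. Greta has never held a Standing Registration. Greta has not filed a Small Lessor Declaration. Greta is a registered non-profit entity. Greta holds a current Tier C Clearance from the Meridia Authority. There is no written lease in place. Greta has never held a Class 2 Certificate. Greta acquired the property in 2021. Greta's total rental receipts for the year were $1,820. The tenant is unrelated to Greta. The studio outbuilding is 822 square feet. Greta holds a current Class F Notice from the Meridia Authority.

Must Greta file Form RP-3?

Yes — Greta must file Form RP-3.

Exception (a) requires that the owner holds a current Standing Registration from the Meridia Authority; but the Standing Registration is not current, so (a) is unavailable.
Exception (b) requires that the tenant is an immediate family member of the owner; but the tenant is unrelated to the owner, so (b) is unavailable.
Exception (c) is satisfied on its face — there is no written lease; Greta is a registered non-profit. But applying paragraphs (g)–(l): (g) operates against (c): a current Class F Notice is held. (h) would limit (g) — the baseline figure is 955, meeting the 925 threshold — but (i) sets (h) aside: (i) operates against (h): a current Tier C Clearance is held. (j) is engaged (the reference index is 786, meeting the 679 threshold), but is set aside by (k): (k) applies — the property is publicly advertised. (l) is inapplicable (the Class 2 Certificate is not current), so (k) stands. So (c) is unavailable.
Exception (d) requires that the property is let furnished; but the property is let unfurnished, so (d) is unavailable.
No exception is made out. Greta falls within the general rule.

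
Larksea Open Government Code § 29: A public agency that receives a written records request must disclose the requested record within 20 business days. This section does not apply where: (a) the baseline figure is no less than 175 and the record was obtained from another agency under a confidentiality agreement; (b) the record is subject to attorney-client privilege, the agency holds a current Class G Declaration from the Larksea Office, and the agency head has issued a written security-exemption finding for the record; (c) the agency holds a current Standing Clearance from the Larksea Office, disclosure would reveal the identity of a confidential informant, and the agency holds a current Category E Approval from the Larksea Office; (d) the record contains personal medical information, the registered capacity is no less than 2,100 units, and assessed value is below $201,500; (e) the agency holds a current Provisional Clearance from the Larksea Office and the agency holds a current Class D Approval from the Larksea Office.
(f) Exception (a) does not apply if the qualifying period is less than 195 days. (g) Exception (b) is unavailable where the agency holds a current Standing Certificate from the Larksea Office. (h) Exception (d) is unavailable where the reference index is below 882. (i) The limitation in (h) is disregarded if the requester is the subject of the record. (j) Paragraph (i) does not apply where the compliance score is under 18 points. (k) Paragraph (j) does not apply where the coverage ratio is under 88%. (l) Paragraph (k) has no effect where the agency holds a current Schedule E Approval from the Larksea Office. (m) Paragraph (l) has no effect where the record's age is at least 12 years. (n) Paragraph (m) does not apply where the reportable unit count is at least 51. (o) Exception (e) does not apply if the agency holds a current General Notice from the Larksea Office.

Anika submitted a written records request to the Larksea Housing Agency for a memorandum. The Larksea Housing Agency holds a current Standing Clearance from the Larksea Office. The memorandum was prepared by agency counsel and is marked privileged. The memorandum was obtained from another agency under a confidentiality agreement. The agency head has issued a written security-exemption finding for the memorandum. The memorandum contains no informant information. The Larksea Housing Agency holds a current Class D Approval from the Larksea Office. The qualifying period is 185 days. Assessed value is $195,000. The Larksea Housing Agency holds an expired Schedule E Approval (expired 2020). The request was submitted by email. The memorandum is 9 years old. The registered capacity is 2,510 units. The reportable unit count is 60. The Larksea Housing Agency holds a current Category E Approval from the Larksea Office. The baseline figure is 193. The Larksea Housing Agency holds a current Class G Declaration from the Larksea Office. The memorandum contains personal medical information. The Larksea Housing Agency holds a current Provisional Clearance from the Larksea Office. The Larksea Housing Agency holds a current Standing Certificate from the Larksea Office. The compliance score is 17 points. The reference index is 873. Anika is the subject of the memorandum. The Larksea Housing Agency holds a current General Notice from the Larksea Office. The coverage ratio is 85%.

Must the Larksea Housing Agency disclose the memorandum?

No — exception (d) applies; the Larksea Housing Agency is not required to disclose the memorandum.

Exception (a)'s conditions are all satisfied: the baseline figure is 193, meeting the 175 threshold; the memorandum was obtained under a confidentiality agreement. But: (f) operates — the qualifying period is 185 days, less than the 195 days limit. (a) is therefore removed.
Exception (b) is satisfied on its face — the memorandum is privileged; a current Class G Declaration is held; a written security-exemption finding has been issued. Turning to paragraph (g): (g) applies — a current Standing Certificate is held. (b) is therefore removed.
Exception (c) does not apply: the memorandum contains no informant information.
Exception (d) is satisfied on its face — the memorandum contains personal medical information; the registered capacity is 2,510 units, meeting the 2,100 units threshold; assessed value is $195,000, below the $201,500 limit. Applying paragraphs (h)–(n): (h) would limit (d) — the reference index is 873, below the 882 limit — but (i) sets (h) aside: (i) is engaged — Anika is the subject of the memorandum. (j) is triggered (the compliance score is 17 points, under the 18 points limit), but is itself disapplied by (k): (k) is engaged — the coverage ratio is 85%, under the 88% limit. (l) does not operate here (there is no Schedule E Approval in force), so (k) stands. (d) remains available.
All of (e)'s requirements are met (a current Provisional Clearance is held; a current Class D Approval is held). But: (o) operates — a current General Notice is held. (e) is therefore removed.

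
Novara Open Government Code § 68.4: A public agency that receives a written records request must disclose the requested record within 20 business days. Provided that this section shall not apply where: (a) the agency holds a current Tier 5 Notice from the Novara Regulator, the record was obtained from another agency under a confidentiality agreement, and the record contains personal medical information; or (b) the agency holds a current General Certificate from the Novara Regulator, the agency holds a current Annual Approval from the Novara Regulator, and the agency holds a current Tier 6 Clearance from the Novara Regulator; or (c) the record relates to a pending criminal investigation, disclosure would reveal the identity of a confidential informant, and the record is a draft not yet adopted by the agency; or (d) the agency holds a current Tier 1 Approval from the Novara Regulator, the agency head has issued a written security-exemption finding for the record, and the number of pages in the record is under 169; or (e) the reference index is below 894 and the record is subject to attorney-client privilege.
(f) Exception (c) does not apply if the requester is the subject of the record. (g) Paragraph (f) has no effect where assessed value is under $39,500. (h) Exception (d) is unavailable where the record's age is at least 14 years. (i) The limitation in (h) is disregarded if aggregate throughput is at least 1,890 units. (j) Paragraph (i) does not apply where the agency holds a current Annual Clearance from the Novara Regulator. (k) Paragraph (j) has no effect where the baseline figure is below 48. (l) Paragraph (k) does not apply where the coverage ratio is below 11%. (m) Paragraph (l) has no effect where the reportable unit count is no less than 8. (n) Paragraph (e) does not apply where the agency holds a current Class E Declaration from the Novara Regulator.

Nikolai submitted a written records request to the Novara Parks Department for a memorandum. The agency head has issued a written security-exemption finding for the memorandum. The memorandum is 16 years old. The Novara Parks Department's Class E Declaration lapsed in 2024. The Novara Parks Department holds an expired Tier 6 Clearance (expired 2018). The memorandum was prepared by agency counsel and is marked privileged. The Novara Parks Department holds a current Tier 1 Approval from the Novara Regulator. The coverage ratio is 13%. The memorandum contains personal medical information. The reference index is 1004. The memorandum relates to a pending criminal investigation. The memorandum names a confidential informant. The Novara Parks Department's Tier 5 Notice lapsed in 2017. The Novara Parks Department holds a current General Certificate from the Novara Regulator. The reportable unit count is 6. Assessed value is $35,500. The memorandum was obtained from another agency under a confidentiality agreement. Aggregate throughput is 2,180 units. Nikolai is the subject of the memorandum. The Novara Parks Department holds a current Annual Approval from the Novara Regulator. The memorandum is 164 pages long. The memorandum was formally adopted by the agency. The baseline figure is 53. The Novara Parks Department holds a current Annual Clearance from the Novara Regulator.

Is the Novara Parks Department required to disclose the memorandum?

Exception (a) does not apply: no current Tier 5 Notice is held.
Exception (b) fails — there is no Tier 6 Clearance in force.
Exception (c) fails — the memorandum has been formally adopted.
Exception (d): a current Tier 1 Approval is held; a written security-exemption finding has been issued; the number of pages in the record is 164, under the 169 limit — every condition holds. But applying paragraphs (h)–(m): (h) operates against (d): the record's age is 16 years, meeting the 14 years threshold. (i) would limit (h) — aggregate throughput is 2,180 units, meeting the 1,890 units threshold — but (j) sets (i) aside: (j) operates against (i): a current Annual Clearance is held. (k) is not engaged (the baseline figure is 53, not below 48), so (j) stands. So (d) is unavailable.
Exception (e) requires that the reference index is below 894; but the reference index is 1,004, not below 894, so (e) is unavailable.
No exception displaces § 68.4.

Yes — the Novara Parks Department must disclose the memorandum.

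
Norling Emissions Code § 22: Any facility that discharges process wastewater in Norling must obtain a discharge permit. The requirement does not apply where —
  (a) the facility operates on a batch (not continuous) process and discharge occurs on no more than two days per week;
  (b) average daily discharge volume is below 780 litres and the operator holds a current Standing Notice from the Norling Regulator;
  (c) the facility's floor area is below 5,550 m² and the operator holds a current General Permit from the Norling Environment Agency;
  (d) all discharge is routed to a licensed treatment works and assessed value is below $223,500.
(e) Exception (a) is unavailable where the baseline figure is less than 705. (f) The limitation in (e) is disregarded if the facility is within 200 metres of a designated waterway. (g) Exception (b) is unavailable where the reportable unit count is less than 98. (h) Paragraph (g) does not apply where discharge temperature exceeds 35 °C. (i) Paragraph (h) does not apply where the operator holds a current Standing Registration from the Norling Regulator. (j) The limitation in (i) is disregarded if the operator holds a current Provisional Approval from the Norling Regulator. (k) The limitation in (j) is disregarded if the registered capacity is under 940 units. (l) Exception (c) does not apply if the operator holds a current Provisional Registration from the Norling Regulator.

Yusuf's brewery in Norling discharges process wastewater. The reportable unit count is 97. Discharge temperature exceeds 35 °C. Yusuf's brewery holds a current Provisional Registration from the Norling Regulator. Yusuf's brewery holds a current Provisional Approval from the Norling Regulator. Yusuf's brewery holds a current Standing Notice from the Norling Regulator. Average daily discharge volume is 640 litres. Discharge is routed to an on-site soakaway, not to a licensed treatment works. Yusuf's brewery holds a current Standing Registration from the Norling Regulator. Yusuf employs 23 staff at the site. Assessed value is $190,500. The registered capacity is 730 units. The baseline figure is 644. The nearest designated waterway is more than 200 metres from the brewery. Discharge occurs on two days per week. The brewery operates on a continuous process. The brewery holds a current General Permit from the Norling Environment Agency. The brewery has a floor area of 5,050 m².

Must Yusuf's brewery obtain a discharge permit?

Yes — Yusuf's brewery must obtain a discharge permit.

Exception (a) requires that the facility operates on a batch (not continuous) process; but the facility operates on a continuous process, so (a) is unavailable.
Exception (b) is satisfied on its face — average daily discharge volume is 640 litres, below the 780 litres limit; a current Standing Notice is held. But: (g) operates against (b): the reportable unit count is 97, less than the 98 limit. (h) would limit (g) — discharge temperature exceeds 35 °C — but (i) sets (h) aside: (i) operates against (h): a current Standing Registration is held. (j) would limit (i) — a current Provisional Approval is held — but (k) sets (j) aside: (k) operates against (j): the registered capacity is 730 units, under the 940 units limit. So (b) is unavailable.
Exception (c) is satisfied on its face — the facility's floor area is 5,050 m², below the 5,550 m² limit; a current General Permit is held. However, paragraph (l) must be considered: (l) operates against (c): a current Provisional Registration is held. Exception (c) does not apply.
Exception (d) requires that all discharge is routed to a licensed treatment works; but discharge is not routed to a licensed treatment works, so (d) is unavailable.
No exception displaces § 22.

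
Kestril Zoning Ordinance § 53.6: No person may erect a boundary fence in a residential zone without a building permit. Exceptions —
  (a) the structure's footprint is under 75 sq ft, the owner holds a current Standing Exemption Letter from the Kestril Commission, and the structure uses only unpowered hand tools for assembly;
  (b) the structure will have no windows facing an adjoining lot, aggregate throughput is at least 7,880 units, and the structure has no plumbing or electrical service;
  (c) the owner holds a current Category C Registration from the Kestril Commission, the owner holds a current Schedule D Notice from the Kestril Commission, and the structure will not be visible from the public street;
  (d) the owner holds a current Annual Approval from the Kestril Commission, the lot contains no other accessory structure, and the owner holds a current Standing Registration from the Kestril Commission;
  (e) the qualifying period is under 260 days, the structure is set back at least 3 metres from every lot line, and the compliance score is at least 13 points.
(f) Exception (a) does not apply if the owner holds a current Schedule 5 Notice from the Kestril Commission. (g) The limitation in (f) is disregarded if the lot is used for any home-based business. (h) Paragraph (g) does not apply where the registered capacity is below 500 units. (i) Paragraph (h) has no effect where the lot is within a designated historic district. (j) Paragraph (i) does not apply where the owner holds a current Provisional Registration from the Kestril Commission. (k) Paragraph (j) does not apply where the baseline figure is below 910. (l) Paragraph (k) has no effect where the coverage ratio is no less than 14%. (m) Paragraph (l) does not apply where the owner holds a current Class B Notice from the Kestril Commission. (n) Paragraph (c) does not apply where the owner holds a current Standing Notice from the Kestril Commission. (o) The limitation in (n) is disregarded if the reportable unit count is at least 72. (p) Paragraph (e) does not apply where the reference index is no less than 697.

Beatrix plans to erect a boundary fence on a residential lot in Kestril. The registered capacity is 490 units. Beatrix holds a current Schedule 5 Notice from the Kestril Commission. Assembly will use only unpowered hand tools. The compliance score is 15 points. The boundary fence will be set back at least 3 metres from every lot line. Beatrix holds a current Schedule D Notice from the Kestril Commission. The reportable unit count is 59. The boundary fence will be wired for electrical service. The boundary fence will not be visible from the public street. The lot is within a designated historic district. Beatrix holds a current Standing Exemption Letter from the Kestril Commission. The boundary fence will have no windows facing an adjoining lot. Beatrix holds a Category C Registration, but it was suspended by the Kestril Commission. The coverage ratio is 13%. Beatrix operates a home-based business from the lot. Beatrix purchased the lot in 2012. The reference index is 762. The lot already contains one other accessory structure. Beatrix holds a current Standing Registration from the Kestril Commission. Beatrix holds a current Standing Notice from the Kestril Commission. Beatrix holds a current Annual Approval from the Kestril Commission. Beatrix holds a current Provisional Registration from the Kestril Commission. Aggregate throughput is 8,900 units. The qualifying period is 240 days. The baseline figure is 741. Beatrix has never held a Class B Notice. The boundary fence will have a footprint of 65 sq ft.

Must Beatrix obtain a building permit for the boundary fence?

No — exception (a) applies; Beatrix does not need a building permit.

Exception (a): the structure's footprint is 65 sq ft, under the 75 sq ft limit; a current Standing Exemption Letter is held; assembly uses only hand tools — every condition holds. Applying paragraphs (f)–(m): (f) operates (a current Schedule 5 Notice is held), but is itself disapplied by (g): (g) operates against (f): a home-based business operates on the lot. (h) is triggered (the registered capacity is 490 units, below the 500 units limit), but is overridden by (i): (i) operates — the lot is in a historic district. (j) would limit (i) — a current Provisional Registration is held — but (k) sets (j) aside: (k) is engaged — the baseline figure is 741, below the 910 limit. (l), which would lift (k), is inapplicable — the coverage ratio is 13%, short of 14%. So (a) applies.
Exception (b) requires that the structure has no plumbing or electrical service; but electrical service is planned, so (b) is unavailable.
Exception (c) fails — the Category C Registration is not current.
Exception (d) requires that the lot contains no other accessory structure; but the lot already has another accessory structure, so (d) is unavailable.
Exception (e): the qualifying period is 240 days, under the 260 days limit; the setback is at least 3 m on every side; the compliance score is 15 points, meeting the 13 points threshold — every condition holds. But: (p) operates against (e): the reference index is 762, meeting the 697 threshold. So (e) is unavailable.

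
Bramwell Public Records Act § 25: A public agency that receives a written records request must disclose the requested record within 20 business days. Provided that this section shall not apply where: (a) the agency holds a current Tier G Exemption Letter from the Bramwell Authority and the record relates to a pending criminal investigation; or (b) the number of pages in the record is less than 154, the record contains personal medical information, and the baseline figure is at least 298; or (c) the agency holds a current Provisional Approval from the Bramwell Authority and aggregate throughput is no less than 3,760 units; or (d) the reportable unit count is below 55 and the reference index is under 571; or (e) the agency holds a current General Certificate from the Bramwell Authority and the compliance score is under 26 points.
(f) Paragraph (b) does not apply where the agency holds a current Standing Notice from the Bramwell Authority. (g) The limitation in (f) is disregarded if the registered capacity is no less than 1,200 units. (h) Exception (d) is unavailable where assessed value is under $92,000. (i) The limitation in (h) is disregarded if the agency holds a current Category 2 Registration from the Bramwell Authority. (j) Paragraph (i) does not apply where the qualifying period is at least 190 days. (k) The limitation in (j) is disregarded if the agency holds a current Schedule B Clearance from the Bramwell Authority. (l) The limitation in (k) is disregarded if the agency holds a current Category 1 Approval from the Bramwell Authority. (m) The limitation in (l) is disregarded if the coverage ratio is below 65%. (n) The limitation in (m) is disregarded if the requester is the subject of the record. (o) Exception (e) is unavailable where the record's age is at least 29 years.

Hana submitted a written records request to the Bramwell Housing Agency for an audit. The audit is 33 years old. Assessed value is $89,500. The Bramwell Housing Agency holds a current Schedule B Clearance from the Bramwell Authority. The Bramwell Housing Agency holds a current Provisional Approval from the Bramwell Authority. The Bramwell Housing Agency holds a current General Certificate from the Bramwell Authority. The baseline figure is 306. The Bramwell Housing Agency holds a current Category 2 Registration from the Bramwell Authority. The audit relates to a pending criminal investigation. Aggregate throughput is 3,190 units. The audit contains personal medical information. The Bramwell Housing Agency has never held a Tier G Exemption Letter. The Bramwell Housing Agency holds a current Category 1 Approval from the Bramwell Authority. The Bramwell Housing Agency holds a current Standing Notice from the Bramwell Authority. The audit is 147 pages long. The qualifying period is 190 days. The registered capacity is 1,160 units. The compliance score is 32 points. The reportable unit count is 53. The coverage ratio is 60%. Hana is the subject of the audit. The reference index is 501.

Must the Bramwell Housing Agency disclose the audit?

Exception (a) does not apply: the Tier G Exemption Letter is not current.
All of (b)'s requirements are met (the number of pages in the record is 147, less than the 154 limit; the audit contains personal medical information; the baseline figure is 306, meeting the 298 threshold). However, paragraphs (f)–(g) must be considered: (f) applies — a current Standing Notice is held. (g) does not operate here (the registered capacity is 1,160 units, short of 1,200 units), so (f) stands. Exception (b) does not apply.
Exception (c) does not apply: aggregate throughput is 3,190 units, short of 3,760 units.
All of (d)'s requirements are met (the reportable unit count is 53, below the 55 limit; the reference index is 501, under the 571 limit). But applying paragraphs (h)–(n): (h) operates against (d): assessed value is $89,500, under the $92,000 limit. (i) is engaged (a current Category 2 Registration is held), but is overridden by (j): (j) operates against (i): the qualifying period is 190 days, meeting the 190 days threshold. (k) operates (a current Schedule B Clearance is held), but is overridden by (l): (l) operates against (k): a current Category 1 Approval is held. (m) is triggered (the coverage ratio is 60%, below the 65% limit), but is overridden by (n): (n) is triggered — Hana is the subject of the audit. (d) is therefore removed.
Exception (e) does not apply: the compliance score is 32 points, not under 26 points.
None of the exceptions is available; § 25 applies in full.

Yes — the Bramwell Housing Agency must disclose the audit.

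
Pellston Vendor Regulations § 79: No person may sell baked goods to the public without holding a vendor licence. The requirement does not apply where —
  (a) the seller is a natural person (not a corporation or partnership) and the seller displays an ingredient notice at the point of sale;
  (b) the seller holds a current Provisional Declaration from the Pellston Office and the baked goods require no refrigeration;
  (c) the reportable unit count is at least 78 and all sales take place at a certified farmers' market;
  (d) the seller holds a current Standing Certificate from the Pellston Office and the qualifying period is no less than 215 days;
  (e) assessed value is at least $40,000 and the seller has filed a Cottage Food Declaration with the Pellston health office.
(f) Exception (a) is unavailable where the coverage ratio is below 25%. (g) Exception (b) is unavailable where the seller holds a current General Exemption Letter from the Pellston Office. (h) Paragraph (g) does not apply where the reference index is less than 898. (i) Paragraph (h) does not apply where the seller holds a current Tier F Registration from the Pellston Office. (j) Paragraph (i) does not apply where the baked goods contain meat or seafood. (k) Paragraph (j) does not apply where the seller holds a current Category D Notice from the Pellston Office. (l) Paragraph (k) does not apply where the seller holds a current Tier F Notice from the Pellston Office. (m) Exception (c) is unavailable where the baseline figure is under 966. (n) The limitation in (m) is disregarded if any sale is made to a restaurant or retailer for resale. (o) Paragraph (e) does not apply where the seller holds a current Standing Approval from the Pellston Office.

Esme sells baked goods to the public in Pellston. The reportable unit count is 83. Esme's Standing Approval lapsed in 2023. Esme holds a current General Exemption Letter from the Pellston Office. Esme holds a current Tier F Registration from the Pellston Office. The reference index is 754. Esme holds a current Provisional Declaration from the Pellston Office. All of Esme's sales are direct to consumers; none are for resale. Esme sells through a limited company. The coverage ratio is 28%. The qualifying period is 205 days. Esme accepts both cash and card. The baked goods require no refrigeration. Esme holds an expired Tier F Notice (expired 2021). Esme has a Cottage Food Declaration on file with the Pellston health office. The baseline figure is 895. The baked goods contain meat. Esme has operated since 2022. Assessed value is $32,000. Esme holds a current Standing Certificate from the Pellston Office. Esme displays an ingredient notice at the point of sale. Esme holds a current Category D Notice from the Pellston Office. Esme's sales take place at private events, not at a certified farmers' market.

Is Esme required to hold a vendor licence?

Yes — Esme must hold a vendor licence.

Exception (a) requires that the seller is a natural person (not a corporation or partnership); but the seller operates through a limited company, so (a) is unavailable.
All of (b)'s requirements are met (a current Provisional Declaration is held; the baked goods are shelf-stable). However, paragraphs (g)–(l) must be considered: (g) is engaged — a current General Exemption Letter is held. (h) would limit (g) — the reference index is 754, less than the 898 limit — but (i) sets (h) aside: (i) operates against (h): a current Tier F Registration is held. (j) would limit (i) — the baked goods contain meat — but (k) sets (j) aside: (k) operates against (j): a current Category D Notice is held. (l), which would lift (k), is inapplicable — the Tier F Notice is not current. (b) is therefore removed.
Exception (c) fails — sales are at private events, not a certified farmers' market.
Exception (d) requires that the qualifying period is no less than 215 days; but the qualifying period is 205 days, short of 215 days, so (d) is unavailable.
Exception (e) fails — assessed value is $32,000, short of $40,000.
No exception displaces § 79.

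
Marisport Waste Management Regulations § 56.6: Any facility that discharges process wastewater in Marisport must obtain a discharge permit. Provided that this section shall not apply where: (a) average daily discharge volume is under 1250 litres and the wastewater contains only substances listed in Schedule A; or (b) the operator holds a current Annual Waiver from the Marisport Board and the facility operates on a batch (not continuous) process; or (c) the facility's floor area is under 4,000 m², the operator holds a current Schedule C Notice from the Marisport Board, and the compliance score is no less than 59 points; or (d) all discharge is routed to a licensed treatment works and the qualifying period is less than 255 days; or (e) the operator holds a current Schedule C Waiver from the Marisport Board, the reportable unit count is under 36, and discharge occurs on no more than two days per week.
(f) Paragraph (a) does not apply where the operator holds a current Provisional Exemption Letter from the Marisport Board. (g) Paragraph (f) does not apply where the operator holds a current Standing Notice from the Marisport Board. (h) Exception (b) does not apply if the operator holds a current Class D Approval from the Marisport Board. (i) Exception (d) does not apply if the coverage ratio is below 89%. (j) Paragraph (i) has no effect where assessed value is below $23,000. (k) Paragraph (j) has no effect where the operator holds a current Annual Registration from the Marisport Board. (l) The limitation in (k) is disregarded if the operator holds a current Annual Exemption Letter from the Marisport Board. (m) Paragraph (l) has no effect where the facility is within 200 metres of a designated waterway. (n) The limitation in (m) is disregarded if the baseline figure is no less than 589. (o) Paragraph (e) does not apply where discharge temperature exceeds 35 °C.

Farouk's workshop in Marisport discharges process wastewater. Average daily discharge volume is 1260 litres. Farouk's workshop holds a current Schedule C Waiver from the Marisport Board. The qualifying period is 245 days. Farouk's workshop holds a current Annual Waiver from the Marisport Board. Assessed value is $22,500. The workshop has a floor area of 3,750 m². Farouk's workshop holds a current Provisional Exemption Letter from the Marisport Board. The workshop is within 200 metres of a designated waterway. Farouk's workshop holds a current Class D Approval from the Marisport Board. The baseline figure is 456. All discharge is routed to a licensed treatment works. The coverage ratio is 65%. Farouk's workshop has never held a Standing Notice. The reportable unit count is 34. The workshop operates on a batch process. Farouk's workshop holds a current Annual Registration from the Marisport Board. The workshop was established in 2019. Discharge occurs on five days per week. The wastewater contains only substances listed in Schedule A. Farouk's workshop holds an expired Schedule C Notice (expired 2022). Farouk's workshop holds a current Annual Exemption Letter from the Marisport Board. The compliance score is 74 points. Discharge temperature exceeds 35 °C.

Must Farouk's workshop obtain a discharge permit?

Yes — Farouk's workshop must obtain a discharge permit.

Exception (a) requires that average daily discharge volume is under 1250 litres; but average daily discharge volume is 1260 litres, not under 1250 litres, so (a) is unavailable.
Exception (b) is satisfied on its face — a current Annual Waiver is held; the facility operates on a batch process. But: (h) operates against (b): a current Class D Approval is held. Exception (b) does not apply.
Exception (c) requires that the operator holds a current Schedule C Notice from the Marisport Board; but the Schedule C Notice is not current, so (c) is unavailable.
Exception (d): discharge is routed to a licensed treatment works; the qualifying period is 245 days, less than the 255 days limit — every condition holds. Turning to paragraphs (i)–(n): (i) applies — the coverage ratio is 65%, below the 89% limit. (j) would limit (i) — assessed value is $22,500, below the $23,000 limit — but (k) sets (j) aside: (k) operates — a current Annual Registration is held. (l) operates (a current Annual Exemption Letter is held), but is set aside by (m): (m) operates against (l): the workshop is within 200 m of a designated waterway. (n) is inapplicable (the baseline figure is 456, short of 589), so (m) stands. So (d) is unavailable.
Exception (e) does not apply: discharge occurs on five days per week.
No exception displaces § 56.6.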